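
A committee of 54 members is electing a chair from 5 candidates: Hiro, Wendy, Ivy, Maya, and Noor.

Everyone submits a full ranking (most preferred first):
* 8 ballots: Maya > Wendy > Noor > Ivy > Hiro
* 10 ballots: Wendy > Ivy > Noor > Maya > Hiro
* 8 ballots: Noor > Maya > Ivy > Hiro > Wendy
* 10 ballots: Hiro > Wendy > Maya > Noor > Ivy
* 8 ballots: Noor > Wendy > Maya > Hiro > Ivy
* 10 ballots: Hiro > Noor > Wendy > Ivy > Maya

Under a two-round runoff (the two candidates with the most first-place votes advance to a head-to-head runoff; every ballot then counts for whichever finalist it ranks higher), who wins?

Noor

Round 1 first-place votes: Hiro 20, Wendy 10, Ivy 0, Maya 8, Noor 16. Hiro and Noor advance.
Runoff: Hiro is ranked above Noor on 20 ballots, Noor above Hiro on 34.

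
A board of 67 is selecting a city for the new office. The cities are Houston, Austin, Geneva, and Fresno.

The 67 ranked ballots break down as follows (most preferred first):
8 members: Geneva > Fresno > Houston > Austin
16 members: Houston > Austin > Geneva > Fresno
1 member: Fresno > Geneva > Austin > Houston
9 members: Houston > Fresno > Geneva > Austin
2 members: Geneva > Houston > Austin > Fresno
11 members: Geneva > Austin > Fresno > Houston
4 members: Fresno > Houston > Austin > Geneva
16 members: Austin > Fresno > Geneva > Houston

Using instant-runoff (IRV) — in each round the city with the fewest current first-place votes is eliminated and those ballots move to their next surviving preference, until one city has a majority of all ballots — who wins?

Geneva

Round 1: Houston 25, Austin 16, Geneva 21, Fresno 5. Fresno eliminated.
Round 2: Houston 29, Austin 16, Geneva 22. Austin eliminated.
Round 3: Houston 29, Geneva 38. Geneva has a majority (≥34).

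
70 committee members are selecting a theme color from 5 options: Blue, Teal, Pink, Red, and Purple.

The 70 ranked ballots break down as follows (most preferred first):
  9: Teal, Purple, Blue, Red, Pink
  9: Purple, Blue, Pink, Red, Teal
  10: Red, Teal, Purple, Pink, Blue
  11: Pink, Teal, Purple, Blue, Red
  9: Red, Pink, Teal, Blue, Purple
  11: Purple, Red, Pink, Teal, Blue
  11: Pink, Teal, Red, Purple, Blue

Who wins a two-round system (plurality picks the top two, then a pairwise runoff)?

Round 1 first-place votes: Blue 0, Teal 9, Pink 22, Red 19, Purple 20. Pink and Purple advance.
Runoff: Pink is ranked above Purple on 31 ballots, Purple above Pink on 39.

Purple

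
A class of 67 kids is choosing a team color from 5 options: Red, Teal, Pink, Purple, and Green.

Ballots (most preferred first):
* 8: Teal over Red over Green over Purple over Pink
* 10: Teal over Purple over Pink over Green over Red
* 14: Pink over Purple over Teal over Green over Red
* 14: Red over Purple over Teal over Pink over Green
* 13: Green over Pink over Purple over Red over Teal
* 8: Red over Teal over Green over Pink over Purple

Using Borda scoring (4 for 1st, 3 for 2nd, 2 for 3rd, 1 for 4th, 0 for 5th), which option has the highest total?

Red: 8×3 + 10×0 + 14×0 + 14×4 + 13×1 + 8×4 = 125
Teal: 8×4 + 10×4 + 14×2 + 14×2 + 13×0 + 8×3 = 152
Pink: 8×0 + 10×2 + 14×4 + 14×1 + 13×3 + 8×1 = 137
Purple: 8×1 + 10×3 + 14×3 + 14×3 + 13×2 + 8×0 = 148
Green: 8×2 + 10×1 + 14×1 + 14×0 + 13×4 + 8×2 = 108

Teal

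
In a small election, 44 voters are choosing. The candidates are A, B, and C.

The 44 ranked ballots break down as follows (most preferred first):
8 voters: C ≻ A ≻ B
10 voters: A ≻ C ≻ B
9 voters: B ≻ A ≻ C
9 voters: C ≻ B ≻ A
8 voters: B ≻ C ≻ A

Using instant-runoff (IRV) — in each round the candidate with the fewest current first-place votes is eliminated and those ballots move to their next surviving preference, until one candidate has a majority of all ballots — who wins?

C

Round 1: A 10, B 17, C 17. A eliminated.
Round 2: B 17, C 27. C has a majority (≥23).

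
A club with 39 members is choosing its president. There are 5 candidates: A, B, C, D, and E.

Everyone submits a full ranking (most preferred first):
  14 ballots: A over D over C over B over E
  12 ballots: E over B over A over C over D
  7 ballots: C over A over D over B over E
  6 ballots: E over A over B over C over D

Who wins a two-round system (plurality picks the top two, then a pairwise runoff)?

Round 1 first-place votes: A 14, B 0, C 7, D 0, E 18. E and A advance.
Runoff: E is ranked above A on 18 ballots, A above E on 21.

A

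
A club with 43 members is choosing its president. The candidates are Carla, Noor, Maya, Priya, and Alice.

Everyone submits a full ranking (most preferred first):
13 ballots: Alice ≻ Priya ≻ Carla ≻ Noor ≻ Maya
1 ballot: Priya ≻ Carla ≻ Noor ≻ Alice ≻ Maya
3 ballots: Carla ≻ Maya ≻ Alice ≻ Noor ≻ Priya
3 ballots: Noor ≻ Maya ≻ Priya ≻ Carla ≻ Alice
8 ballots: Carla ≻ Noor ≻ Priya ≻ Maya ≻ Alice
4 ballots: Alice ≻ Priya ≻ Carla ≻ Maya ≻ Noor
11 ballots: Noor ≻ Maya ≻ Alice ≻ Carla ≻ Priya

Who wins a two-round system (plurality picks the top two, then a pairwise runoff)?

Round 1 first-place votes: Carla 11, Noor 14, Maya 0, Priya 1, Alice 17. Alice and Noor advance.
Runoff: Alice is ranked above Noor on 20 ballots, Noor above Alice on 23.

Noor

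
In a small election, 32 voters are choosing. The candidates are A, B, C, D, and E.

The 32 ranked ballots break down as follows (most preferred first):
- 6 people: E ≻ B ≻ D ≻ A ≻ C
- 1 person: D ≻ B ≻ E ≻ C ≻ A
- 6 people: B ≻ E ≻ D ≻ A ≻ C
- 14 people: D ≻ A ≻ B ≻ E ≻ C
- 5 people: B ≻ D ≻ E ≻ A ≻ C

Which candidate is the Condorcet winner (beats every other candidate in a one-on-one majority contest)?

B

B vs A: 18–14
B vs C: 32–0
B vs D: 17–15
B vs E: 26–6
B beats every other candidate.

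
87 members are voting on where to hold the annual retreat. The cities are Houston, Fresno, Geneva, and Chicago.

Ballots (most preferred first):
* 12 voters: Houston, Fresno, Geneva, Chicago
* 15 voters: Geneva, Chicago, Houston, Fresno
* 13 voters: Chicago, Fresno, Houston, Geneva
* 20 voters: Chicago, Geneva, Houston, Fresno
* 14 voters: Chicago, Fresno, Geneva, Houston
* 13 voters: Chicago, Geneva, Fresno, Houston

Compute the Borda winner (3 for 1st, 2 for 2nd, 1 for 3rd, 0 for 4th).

Chicago

Houston: 12×3 + 15×1 + 13×1 + 20×1 + 14×0 + 13×0 = 84
Fresno: 12×2 + 15×0 + 13×2 + 20×0 + 14×2 + 13×1 = 91
Geneva: 12×1 + 15×3 + 13×0 + 20×2 + 14×1 + 13×2 = 137
Chicago: 12×0 + 15×2 + 13×3 + 20×3 + 14×3 + 13×3 = 210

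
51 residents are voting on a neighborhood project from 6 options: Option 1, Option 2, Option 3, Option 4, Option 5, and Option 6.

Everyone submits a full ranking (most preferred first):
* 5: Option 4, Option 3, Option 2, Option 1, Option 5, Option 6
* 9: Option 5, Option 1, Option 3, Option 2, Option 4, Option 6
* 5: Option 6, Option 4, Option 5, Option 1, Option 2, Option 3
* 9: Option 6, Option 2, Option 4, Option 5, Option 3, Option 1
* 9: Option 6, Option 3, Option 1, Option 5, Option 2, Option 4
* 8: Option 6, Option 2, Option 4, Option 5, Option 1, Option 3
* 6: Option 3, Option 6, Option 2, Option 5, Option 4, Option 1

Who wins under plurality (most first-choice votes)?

Option 6

First-place votes: Option 1 0, Option 2 0, Option 3 6, Option 4 5, Option 5 9, Option 6 31.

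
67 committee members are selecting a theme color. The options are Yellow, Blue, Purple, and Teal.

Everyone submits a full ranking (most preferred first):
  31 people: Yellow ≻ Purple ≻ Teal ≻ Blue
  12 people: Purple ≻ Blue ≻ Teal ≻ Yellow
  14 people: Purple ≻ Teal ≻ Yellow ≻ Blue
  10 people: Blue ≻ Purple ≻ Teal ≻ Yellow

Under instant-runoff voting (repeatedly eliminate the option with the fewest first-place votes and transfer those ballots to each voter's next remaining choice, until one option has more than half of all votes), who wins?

Round 1: Yellow 31, Blue 10, Purple 26, Teal 0. Teal eliminated.
Round 2: Yellow 31, Blue 10, Purple 26. Blue eliminated.
Round 3: Yellow 31, Purple 36. Purple has a majority (≥34).

Purple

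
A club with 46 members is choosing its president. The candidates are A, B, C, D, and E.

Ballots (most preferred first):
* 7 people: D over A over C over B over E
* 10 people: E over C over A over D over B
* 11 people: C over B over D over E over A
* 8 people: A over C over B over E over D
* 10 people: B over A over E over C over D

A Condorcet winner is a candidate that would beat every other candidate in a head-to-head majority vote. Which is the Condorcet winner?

A

A vs B: 25–21
A vs C: 25–21
A vs D: 28–18
A vs E: 25–21
A beats every other candidate.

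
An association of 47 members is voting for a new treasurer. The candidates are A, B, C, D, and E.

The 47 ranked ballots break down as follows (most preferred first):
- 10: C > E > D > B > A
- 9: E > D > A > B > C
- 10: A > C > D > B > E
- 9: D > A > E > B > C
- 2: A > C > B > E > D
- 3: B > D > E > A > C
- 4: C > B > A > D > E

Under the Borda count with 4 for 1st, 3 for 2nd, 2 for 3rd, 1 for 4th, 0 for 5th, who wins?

A: 10×0 + 9×2 + 10×4 + 9×3 + 2×4 + 3×1 + 4×2 = 104
B: 10×1 + 9×1 + 10×1 + 9×1 + 2×2 + 3×4 + 4×3 = 66
C: 10×4 + 9×0 + 10×3 + 9×0 + 2×3 + 3×0 + 4×4 = 92
D: 10×2 + 9×3 + 10×2 + 9×4 + 2×0 + 3×3 + 4×1 = 116
E: 10×3 + 9×4 + 10×0 + 9×2 + 2×1 + 3×2 + 4×0 = 92

D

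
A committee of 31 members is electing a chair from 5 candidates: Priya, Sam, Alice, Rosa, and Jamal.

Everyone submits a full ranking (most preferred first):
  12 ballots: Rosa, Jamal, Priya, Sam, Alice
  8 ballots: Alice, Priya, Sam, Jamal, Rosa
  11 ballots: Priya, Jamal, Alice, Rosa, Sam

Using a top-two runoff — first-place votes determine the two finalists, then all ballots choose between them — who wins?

Round 1 first-place votes: Priya 11, Sam 0, Alice 8, Rosa 12, Jamal 0. Rosa and Priya advance.
Runoff: Rosa is ranked above Priya on 12 ballots, Priya above Rosa on 19.

Priya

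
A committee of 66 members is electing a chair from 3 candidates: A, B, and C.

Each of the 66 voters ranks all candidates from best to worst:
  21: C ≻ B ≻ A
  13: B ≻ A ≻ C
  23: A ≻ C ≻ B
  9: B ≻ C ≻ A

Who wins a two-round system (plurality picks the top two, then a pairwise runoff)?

B

Round 1 first-place votes: A 23, B 22, C 21. A and B advance.
Runoff: A is ranked above B on 23 ballots, B above A on 43.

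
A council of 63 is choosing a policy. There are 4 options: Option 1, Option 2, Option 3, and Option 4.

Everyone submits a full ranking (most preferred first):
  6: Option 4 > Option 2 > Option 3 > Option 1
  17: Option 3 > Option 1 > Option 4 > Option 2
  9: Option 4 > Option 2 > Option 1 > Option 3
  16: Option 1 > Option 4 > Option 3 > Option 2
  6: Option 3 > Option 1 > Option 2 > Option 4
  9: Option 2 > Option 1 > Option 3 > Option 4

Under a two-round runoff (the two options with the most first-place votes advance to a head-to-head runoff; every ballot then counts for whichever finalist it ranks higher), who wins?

Round 1 first-place votes: Option 1 16, Option 2 9, Option 3 23, Option 4 15. Option 3 and Option 1 advance.
Runoff: Option 3 is ranked above Option 1 on 29 ballots, Option 1 above Option 3 on 34.

Option 1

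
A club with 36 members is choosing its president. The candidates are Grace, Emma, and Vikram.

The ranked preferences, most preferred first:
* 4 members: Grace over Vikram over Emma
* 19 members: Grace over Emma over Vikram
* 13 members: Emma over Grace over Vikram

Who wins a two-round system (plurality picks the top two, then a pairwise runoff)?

Round 1 first-place votes: Grace 23, Emma 13, Vikram 0. Grace and Emma advance.
Runoff: Grace is ranked above Emma on 23 ballots, Emma above Grace on 13.

Grace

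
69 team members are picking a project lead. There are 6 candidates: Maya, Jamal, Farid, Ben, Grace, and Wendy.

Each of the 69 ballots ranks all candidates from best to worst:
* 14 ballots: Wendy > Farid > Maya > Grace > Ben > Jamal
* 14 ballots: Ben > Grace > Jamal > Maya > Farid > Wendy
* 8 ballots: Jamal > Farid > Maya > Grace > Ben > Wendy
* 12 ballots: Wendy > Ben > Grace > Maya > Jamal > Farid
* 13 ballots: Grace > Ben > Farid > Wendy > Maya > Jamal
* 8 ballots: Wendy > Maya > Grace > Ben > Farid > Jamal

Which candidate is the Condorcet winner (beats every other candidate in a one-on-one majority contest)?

Grace vs Maya: 39–30
Grace vs Jamal: 61–8
Grace vs Farid: 47–22
Grace vs Ben: 43–26
Grace vs Wendy: 35–34
Grace beats every other candidate.

Grace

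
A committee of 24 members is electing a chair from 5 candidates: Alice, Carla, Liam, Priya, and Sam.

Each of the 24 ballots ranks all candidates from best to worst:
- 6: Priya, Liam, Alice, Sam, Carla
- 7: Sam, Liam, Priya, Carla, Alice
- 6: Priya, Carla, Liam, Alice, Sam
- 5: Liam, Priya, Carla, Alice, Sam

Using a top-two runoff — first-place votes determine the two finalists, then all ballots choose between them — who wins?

Round 1 first-place votes: Alice 0, Carla 0, Liam 5, Priya 12, Sam 7. Priya and Sam advance.
Runoff: Priya is ranked above Sam on 17 ballots, Sam above Priya on 7.

Priya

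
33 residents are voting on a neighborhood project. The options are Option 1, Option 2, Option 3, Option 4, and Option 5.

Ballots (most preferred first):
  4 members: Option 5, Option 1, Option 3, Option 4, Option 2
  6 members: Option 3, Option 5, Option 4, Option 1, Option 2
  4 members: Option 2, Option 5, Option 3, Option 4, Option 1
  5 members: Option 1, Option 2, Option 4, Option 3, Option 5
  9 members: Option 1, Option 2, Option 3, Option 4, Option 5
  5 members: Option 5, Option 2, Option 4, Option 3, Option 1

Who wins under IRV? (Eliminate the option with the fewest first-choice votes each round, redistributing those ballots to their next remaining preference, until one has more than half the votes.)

Round 1: Option 1 14, Option 2 4, Option 3 6, Option 4 0, Option 5 9. Option 4 eliminated.
Round 2: Option 1 14, Option 2 4, Option 3 6, Option 5 9. Option 2 eliminated.
Round 3: Option 1 14, Option 3 6, Option 5 13. Option 3 eliminated.
Round 4: Option 1 14, Option 5 19. Option 5 has a majority (≥17).

Option 5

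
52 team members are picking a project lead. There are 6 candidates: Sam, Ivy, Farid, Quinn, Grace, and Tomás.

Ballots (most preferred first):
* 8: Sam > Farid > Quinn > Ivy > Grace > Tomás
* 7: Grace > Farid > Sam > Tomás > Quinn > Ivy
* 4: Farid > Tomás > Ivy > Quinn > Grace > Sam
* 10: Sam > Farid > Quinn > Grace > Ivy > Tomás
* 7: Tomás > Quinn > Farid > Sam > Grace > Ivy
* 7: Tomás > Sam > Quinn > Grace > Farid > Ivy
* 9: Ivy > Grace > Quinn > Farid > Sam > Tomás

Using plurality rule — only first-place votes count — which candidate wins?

Sam

First-place votes: Sam 18, Ivy 9, Farid 4, Quinn 0, Grace 7, Tomás 14.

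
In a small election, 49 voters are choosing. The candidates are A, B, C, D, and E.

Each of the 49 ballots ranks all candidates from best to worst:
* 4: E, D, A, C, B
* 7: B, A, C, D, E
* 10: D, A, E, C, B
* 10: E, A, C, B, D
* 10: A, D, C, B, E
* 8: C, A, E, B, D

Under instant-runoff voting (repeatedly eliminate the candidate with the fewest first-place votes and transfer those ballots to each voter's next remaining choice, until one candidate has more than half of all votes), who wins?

A

Round 1: A 10, B 7, C 8, D 10, E 14. B eliminated.
Round 2: A 17, C 8, D 10, E 14. C eliminated.
Round 3: A 25, D 10, E 14. A has a majority (≥25).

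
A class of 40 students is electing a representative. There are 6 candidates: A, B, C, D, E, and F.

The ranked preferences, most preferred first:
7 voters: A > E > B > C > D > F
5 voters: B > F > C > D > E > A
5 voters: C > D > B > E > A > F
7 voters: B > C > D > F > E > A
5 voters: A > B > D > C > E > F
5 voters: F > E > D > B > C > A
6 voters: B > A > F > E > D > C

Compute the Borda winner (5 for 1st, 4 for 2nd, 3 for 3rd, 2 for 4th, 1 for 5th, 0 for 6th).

B

A: 7×5 + 5×0 + 5×1 + 7×0 + 5×5 + 5×0 + 6×4 = 89
B: 7×3 + 5×5 + 5×3 + 7×5 + 5×4 + 5×2 + 6×5 = 156
C: 7×2 + 5×3 + 5×5 + 7×4 + 5×2 + 5×1 + 6×0 = 97
D: 7×1 + 5×2 + 5×4 + 7×3 + 5×3 + 5×3 + 6×1 = 94
E: 7×4 + 5×1 + 5×2 + 7×1 + 5×1 + 5×4 + 6×2 = 87
F: 7×0 + 5×4 + 5×0 + 7×2 + 5×0 + 5×5 + 6×3 = 77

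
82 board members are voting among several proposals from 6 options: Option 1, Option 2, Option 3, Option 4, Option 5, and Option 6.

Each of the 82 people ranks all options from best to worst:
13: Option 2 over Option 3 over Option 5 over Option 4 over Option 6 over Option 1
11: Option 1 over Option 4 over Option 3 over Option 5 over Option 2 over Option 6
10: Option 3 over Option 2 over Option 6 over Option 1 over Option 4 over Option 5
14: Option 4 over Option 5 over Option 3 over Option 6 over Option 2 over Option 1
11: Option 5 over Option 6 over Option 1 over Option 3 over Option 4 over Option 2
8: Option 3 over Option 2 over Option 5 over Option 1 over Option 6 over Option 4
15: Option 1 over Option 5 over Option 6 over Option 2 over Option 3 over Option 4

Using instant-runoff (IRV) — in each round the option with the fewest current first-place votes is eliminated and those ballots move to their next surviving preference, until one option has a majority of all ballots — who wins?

Round 1: Option 1 26, Option 2 13, Option 3 18, Option 4 14, Option 5 11, Option 6 0. Option 6 eliminated.
Round 2: Option 1 26, Option 2 13, Option 3 18, Option 4 14, Option 5 11. Option 5 eliminated.
Round 3: Option 1 37, Option 2 13, Option 3 18, Option 4 14. Option 2 eliminated.
Round 4: Option 1 37, Option 3 31, Option 4 14. Option 4 eliminated.
Round 5: Option 1 37, Option 3 45. Option 3 has a majority (≥42).

Option 3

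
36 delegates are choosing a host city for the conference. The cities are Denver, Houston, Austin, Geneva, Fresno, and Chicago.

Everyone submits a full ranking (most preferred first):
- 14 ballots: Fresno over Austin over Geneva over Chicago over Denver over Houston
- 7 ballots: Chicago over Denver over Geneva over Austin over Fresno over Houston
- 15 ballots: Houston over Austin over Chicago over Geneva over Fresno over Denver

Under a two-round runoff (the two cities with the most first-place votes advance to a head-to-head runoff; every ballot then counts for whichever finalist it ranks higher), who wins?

Fresno

Round 1 first-place votes: Denver 0, Houston 15, Austin 0, Geneva 0, Fresno 14, Chicago 7. Houston and Fresno advance.
Runoff: Houston is ranked above Fresno on 15 ballots, Fresno above Houston on 21.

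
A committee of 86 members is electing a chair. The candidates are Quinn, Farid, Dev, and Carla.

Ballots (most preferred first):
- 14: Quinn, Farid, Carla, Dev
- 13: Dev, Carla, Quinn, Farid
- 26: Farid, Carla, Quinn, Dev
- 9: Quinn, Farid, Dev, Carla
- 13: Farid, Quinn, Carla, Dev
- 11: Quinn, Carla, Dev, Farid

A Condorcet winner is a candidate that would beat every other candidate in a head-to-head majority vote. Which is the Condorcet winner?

Quinn vs Farid: 47–39
Quinn vs Dev: 73–13
Quinn vs Carla: 47–39
Quinn beats every other candidate.

Quinn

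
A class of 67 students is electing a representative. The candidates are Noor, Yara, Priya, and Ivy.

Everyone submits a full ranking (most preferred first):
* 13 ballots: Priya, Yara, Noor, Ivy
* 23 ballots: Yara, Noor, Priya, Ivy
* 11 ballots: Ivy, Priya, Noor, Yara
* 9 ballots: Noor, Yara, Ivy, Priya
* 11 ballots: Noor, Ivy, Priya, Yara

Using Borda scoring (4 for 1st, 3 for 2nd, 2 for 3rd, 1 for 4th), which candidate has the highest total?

Noor: 13×2 + 23×3 + 11×2 + 9×4 + 11×4 = 197
Yara: 13×3 + 23×4 + 11×1 + 9×3 + 11×1 = 180
Priya: 13×4 + 23×2 + 11×3 + 9×1 + 11×2 = 162
Ivy: 13×1 + 23×1 + 11×4 + 9×2 + 11×3 = 131

Noor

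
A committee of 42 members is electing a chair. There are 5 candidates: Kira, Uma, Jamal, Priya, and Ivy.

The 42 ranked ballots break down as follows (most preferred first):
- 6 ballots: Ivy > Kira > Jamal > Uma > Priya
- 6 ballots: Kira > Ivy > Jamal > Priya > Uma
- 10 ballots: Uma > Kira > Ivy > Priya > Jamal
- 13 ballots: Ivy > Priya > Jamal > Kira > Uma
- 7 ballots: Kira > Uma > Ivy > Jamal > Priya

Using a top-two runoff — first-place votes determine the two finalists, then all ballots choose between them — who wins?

Kira

Round 1 first-place votes: Kira 13, Uma 10, Jamal 0, Priya 0, Ivy 19. Ivy and Kira advance.
Runoff: Ivy is ranked above Kira on 19 ballots, Kira above Ivy on 23.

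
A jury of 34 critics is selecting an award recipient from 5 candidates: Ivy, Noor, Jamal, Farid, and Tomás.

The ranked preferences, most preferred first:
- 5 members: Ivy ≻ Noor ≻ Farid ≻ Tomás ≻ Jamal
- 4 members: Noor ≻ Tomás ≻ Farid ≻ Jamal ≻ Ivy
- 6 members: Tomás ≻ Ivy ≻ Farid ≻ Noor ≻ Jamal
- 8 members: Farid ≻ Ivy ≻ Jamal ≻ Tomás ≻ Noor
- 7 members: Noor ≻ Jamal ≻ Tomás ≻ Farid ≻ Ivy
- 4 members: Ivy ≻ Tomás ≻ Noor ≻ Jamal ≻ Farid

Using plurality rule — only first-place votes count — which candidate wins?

Noor

First-place votes: Ivy 9, Noor 11, Jamal 0, Farid 8, Tomás 6.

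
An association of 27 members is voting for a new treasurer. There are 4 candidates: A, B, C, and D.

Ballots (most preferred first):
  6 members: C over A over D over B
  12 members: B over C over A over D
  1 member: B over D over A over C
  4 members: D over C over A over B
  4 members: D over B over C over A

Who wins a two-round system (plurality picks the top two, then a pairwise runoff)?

D

Round 1 first-place votes: A 0, B 13, C 6, D 8. B and D advance.
Runoff: B is ranked above D on 13 ballots, D above B on 14.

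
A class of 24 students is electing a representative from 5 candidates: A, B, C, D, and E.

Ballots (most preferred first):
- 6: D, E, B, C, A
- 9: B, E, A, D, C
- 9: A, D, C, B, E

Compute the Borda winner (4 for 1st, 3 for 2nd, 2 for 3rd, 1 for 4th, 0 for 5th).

A: 6×0 + 9×2 + 9×4 = 54
B: 6×2 + 9×4 + 9×1 = 57
C: 6×1 + 9×0 + 9×2 = 24
D: 6×4 + 9×1 + 9×3 = 60
E: 6×3 + 9×3 + 9×0 = 45

D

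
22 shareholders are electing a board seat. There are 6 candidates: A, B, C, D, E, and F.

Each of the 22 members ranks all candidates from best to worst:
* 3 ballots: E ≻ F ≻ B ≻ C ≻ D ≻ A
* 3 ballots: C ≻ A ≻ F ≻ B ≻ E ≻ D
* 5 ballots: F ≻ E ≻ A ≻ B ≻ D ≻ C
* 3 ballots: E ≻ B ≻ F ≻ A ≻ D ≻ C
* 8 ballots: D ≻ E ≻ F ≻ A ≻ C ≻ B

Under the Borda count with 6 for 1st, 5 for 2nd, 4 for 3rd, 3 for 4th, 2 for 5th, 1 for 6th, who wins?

A: 3×1 + 3×5 + 5×4 + 3×3 + 8×3 = 71
B: 3×4 + 3×3 + 5×3 + 3×5 + 8×1 = 59
C: 3×3 + 3×6 + 5×1 + 3×1 + 8×2 = 51
D: 3×2 + 3×1 + 5×2 + 3×2 + 8×6 = 73
E: 3×6 + 3×2 + 5×5 + 3×6 + 8×5 = 107
F: 3×5 + 3×4 + 5×6 + 3×4 + 8×4 = 101

E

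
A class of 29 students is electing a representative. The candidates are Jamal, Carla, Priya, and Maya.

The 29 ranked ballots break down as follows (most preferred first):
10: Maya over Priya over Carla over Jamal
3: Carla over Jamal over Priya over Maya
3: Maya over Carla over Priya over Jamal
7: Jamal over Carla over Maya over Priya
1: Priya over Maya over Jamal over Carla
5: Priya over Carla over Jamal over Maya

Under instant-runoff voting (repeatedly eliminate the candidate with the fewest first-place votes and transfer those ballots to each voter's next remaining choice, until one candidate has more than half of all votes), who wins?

Jamal

Round 1: Jamal 7, Carla 3, Priya 6, Maya 13. Carla eliminated.
Round 2: Jamal 10, Priya 6, Maya 13. Priya eliminated.
Round 3: Jamal 15, Maya 14. Jamal has a majority (≥15).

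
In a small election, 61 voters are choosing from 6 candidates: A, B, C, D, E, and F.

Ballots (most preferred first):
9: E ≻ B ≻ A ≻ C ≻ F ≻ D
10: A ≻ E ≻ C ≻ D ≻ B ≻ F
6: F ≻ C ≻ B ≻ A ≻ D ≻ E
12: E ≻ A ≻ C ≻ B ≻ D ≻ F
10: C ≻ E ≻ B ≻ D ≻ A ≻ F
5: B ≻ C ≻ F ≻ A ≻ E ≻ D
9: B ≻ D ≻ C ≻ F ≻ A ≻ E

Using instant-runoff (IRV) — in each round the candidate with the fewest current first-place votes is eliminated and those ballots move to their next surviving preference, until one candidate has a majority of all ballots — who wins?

Round 1: A 10, B 14, C 10, D 0, E 21, F 6. D eliminated.
Round 2: A 10, B 14, C 10, E 21, F 6. F eliminated.
Round 3: A 10, B 14, C 16, E 21. A eliminated.
Round 4: B 14, C 16, E 31. E has a majority (≥31).

E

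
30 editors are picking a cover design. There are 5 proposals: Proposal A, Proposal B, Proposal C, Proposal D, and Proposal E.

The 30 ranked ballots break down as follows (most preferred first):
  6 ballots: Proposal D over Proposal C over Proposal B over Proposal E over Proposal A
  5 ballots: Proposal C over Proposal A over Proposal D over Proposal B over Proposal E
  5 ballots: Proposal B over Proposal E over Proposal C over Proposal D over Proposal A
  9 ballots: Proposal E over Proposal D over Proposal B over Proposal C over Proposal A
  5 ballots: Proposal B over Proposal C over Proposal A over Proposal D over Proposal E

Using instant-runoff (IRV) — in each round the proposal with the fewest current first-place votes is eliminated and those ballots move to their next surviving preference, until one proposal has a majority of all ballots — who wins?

Round 1: Proposal A 0, Proposal B 10, Proposal C 5, Proposal D 6, Proposal E 9. Proposal A eliminated.
Round 2: Proposal B 10, Proposal C 5, Proposal D 6, Proposal E 9. Proposal C eliminated.
Round 3: Proposal B 10, Proposal D 11, Proposal E 9. Proposal E eliminated.
Round 4: Proposal B 10, Proposal D 20. Proposal D has a majority (≥16).

Proposal D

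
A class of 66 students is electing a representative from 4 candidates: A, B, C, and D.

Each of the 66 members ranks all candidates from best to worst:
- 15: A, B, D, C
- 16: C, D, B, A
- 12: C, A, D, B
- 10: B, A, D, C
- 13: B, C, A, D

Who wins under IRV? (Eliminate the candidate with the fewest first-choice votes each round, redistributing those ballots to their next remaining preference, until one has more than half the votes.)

B

Round 1: A 15, B 23, C 28, D 0. D eliminated.
Round 2: A 15, B 23, C 28. A eliminated.
Round 3: B 38, C 28. B has a majority (≥34).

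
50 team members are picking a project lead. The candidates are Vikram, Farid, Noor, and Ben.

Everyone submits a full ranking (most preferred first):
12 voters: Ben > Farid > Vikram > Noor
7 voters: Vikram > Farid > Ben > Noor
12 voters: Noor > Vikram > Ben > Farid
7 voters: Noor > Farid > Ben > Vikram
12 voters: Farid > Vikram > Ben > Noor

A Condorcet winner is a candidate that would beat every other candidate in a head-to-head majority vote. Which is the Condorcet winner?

Farid

Farid vs Vikram: 31–19
Farid vs Noor: 31–19
Farid vs Ben: 26–24
Farid beats every other candidate.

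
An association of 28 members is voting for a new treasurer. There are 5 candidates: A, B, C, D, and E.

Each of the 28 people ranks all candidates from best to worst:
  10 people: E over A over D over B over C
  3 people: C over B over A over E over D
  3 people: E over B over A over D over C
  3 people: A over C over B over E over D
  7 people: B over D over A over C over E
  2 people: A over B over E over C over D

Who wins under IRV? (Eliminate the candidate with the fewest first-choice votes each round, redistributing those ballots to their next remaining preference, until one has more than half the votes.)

Round 1: A 5, B 7, C 3, D 0, E 13. D eliminated.
Round 2: A 5, B 7, C 3, E 13. C eliminated.
Round 3: A 5, B 10, E 13. A eliminated.
Round 4: B 15, E 13. B has a majority (≥15).

B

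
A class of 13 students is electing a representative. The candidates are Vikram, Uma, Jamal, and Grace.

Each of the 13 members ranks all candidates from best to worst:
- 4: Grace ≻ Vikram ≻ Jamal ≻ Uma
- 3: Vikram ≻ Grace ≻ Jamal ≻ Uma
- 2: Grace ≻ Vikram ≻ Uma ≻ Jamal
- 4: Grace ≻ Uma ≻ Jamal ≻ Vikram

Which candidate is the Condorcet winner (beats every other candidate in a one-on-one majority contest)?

Grace vs Vikram: 10–3
Grace vs Uma: 13–0
Grace vs Jamal: 13–0
Grace beats every other candidate.

Grace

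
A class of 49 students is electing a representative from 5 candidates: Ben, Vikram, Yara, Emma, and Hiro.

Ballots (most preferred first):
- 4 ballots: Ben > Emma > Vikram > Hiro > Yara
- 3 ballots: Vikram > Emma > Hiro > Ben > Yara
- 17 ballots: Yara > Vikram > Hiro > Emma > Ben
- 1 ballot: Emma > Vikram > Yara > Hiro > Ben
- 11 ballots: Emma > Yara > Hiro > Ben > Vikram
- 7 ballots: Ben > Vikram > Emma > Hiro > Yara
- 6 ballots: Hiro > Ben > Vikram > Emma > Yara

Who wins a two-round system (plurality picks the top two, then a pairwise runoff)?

Round 1 first-place votes: Ben 11, Vikram 3, Yara 17, Emma 12, Hiro 6. Yara and Emma advance.
Runoff: Yara is ranked above Emma on 17 ballots, Emma above Yara on 32.

Emma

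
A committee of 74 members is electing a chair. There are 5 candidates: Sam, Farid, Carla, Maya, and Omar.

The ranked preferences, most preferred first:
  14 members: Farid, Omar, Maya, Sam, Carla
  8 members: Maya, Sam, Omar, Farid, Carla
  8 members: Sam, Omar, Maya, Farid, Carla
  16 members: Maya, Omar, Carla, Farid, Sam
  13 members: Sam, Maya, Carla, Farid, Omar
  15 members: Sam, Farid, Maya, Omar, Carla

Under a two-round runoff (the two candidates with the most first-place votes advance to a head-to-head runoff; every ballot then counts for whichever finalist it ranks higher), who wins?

Maya

Round 1 first-place votes: Sam 36, Farid 14, Carla 0, Maya 24, Omar 0. Sam and Maya advance.
Runoff: Sam is ranked above Maya on 36 ballots, Maya above Sam on 38.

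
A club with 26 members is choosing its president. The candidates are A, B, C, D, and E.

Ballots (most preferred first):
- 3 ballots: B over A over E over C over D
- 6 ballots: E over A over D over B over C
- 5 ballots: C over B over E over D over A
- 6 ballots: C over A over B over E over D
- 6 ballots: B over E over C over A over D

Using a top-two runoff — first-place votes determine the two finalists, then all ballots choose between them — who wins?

B

Round 1 first-place votes: A 0, B 9, C 11, D 0, E 6. C and B advance.
Runoff: C is ranked above B on 11 ballots, B above C on 15.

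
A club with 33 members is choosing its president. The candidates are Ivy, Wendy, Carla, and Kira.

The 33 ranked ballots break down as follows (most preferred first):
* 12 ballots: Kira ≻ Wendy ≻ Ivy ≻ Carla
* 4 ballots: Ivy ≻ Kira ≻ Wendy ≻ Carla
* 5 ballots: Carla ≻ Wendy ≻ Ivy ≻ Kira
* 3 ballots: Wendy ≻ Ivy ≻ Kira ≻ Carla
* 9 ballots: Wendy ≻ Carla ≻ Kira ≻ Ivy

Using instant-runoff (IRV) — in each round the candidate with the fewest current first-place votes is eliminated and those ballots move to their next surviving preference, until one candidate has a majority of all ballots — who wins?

Round 1: Ivy 4, Wendy 12, Carla 5, Kira 12. Ivy eliminated.
Round 2: Wendy 12, Carla 5, Kira 16. Carla eliminated.
Round 3: Wendy 17, Kira 16. Wendy has a majority (≥17).

Wendy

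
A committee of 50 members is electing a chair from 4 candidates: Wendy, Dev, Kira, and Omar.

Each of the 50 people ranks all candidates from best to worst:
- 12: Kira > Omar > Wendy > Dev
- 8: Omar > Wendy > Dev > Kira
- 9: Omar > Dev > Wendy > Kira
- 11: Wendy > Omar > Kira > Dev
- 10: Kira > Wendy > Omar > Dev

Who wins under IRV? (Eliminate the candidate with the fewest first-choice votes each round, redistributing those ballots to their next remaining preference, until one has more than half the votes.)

Omar

Round 1: Wendy 11, Dev 0, Kira 22, Omar 17. Dev eliminated.
Round 2: Wendy 11, Kira 22, Omar 17. Wendy eliminated.
Round 3: Kira 22, Omar 28. Omar has a majority (≥26).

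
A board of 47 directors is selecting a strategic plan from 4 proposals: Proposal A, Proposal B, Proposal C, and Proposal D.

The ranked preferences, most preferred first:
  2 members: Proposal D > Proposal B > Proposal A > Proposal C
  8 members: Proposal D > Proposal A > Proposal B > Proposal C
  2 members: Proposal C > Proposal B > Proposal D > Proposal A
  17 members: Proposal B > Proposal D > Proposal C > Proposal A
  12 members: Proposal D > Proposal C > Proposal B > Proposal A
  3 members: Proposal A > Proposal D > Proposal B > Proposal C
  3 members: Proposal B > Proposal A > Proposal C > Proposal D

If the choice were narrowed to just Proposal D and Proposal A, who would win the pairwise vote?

Proposal D

Proposal D is ranked above Proposal A on 41 ballots; Proposal A above Proposal D on 6.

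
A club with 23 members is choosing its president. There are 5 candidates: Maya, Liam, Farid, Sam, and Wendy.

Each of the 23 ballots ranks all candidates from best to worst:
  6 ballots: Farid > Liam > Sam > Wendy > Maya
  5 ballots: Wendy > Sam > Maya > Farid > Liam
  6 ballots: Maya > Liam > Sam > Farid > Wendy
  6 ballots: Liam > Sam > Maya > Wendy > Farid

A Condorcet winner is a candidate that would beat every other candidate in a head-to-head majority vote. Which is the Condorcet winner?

Liam

Liam vs Maya: 12–11
Liam vs Farid: 12–11
Liam vs Sam: 18–5
Liam vs Wendy: 18–5
Liam beats every other candidate.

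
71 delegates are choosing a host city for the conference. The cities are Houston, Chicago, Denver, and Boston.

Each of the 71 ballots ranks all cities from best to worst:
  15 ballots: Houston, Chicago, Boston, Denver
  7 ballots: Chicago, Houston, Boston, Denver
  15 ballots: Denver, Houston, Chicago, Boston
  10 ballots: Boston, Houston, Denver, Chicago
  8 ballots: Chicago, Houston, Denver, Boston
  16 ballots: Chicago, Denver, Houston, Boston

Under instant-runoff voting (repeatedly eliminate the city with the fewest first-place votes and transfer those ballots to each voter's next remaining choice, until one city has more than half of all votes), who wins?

Houston

Round 1: Houston 15, Chicago 31, Denver 15, Boston 10. Boston eliminated.
Round 2: Houston 25, Chicago 31, Denver 15. Denver eliminated.
Round 3: Houston 40, Chicago 31. Houston has a majority (≥36).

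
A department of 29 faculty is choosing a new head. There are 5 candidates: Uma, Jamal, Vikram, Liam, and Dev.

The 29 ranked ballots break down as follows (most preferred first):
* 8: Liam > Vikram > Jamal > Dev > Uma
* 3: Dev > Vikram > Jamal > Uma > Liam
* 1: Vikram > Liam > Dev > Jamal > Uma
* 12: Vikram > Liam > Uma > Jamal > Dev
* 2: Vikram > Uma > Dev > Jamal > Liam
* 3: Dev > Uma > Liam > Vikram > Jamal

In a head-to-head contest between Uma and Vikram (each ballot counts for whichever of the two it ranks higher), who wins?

Uma is ranked above Vikram on 3 ballots; Vikram above Uma on 26.

Vikram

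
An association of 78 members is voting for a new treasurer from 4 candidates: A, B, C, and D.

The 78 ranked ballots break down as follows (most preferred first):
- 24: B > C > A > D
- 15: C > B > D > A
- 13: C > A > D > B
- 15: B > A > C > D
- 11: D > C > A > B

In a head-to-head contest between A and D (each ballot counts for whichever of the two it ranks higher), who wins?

A is ranked above D on 52 ballots; D above A on 26.

A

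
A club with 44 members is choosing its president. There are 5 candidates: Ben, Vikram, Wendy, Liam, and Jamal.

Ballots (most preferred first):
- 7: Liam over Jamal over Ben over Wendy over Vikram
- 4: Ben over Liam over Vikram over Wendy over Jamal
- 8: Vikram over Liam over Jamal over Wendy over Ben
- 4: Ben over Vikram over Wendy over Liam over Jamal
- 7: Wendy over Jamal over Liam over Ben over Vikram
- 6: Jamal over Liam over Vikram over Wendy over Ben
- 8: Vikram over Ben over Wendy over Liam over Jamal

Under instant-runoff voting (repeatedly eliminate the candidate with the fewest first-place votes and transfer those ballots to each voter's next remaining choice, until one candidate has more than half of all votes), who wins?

Liam

Round 1: Ben 8, Vikram 16, Wendy 7, Liam 7, Jamal 6. Jamal eliminated.
Round 2: Ben 8, Vikram 16, Wendy 7, Liam 13. Wendy eliminated.
Round 3: Ben 8, Vikram 16, Liam 20. Ben eliminated.
Round 4: Vikram 20, Liam 24. Liam has a majority (≥23).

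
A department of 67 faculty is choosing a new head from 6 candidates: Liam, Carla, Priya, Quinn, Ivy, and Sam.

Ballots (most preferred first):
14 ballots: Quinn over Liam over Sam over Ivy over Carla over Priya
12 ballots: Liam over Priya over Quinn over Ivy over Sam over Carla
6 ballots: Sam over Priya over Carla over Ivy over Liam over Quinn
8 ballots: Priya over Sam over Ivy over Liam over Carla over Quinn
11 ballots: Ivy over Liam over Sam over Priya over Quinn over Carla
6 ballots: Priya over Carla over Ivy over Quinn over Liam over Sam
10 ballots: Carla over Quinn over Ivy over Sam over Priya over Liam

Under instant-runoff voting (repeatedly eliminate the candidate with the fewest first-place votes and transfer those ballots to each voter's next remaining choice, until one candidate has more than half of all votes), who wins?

Round 1: Liam 12, Carla 10, Priya 14, Quinn 14, Ivy 11, Sam 6. Sam eliminated.
Round 2: Liam 12, Carla 10, Priya 20, Quinn 14, Ivy 11. Carla eliminated.
Round 3: Liam 12, Priya 20, Quinn 24, Ivy 11. Ivy eliminated.
Round 4: Liam 23, Priya 20, Quinn 24. Priya eliminated.
Round 5: Liam 37, Quinn 30. Liam has a majority (≥34).

Liam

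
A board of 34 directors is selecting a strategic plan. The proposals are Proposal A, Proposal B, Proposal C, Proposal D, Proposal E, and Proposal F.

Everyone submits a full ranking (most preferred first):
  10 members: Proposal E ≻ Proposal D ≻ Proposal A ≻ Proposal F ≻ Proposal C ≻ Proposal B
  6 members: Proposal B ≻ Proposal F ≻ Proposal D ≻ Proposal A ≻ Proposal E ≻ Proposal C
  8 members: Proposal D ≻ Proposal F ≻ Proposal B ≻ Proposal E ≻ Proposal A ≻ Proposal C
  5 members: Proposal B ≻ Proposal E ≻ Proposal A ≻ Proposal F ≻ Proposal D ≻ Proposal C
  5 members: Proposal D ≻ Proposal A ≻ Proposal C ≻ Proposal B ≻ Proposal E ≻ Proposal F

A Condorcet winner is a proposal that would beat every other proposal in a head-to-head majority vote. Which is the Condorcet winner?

Proposal D vs Proposal A: 29–5
Proposal D vs Proposal B: 23–11
Proposal D vs Proposal C: 34–0
Proposal D vs Proposal E: 19–15
Proposal D vs Proposal F: 23–11
Proposal D beats every other proposal.

Proposal D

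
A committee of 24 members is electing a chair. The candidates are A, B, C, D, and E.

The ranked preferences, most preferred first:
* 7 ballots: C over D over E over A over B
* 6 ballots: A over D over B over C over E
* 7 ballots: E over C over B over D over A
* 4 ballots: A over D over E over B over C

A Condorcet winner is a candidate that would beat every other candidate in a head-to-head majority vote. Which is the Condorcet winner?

C vs A: 14–10
C vs B: 14–10
C vs D: 14–10
C vs E: 13–11
C beats every other candidate.

C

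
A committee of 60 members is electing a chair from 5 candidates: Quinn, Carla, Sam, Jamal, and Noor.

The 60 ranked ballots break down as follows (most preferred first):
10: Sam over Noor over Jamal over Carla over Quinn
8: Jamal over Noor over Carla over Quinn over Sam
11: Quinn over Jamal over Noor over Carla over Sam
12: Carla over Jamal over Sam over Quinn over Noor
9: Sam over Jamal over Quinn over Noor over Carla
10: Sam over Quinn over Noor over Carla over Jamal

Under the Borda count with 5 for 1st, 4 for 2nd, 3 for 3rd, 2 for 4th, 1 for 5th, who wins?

Quinn: 10×1 + 8×2 + 11×5 + 12×2 + 9×3 + 10×4 = 172
Carla: 10×2 + 8×3 + 11×2 + 12×5 + 9×1 + 10×2 = 155
Sam: 10×5 + 8×1 + 11×1 + 12×3 + 9×5 + 10×5 = 200
Jamal: 10×3 + 8×5 + 11×4 + 12×4 + 9×4 + 10×1 = 208
Noor: 10×4 + 8×4 + 11×3 + 12×1 + 9×2 + 10×3 = 165

Jamal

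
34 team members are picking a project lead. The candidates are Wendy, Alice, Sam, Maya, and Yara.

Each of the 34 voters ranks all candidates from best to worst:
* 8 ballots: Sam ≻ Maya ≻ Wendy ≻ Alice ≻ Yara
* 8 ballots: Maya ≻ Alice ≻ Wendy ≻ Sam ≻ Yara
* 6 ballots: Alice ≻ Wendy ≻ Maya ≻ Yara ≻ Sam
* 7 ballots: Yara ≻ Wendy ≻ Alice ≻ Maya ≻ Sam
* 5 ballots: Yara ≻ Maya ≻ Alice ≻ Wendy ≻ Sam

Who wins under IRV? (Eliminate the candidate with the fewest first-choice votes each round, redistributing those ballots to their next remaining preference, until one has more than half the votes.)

Maya

Round 1: Wendy 0, Alice 6, Sam 8, Maya 8, Yara 12. Wendy eliminated.
Round 2: Alice 6, Sam 8, Maya 8, Yara 12. Alice eliminated.
Round 3: Sam 8, Maya 14, Yara 12. Sam eliminated.
Round 4: Maya 22, Yara 12. Maya has a majority (≥18).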